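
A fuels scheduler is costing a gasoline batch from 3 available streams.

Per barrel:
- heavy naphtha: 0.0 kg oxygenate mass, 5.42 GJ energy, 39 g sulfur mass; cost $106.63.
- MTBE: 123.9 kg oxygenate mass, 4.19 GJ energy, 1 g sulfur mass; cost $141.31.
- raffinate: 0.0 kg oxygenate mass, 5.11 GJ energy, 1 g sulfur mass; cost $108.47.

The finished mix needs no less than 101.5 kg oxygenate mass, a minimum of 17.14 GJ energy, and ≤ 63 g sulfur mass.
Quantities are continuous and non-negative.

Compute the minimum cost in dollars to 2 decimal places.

Let x1 = barrels of heavy naphtha, x2 = barrels of MTBE, x3 = barrels of raffinate.
min 106.63x1 + 141.31x2 + 108.47x3 with:
  123.9x2 ≥ 101.5   (oxygenate mass)
  5.42x1 + 4.19x2 + 5.11x3 ≥ 17.14   (energy)
  39x1 + 1x2 + 1x3 ≤ 63   (sulfur mass)
  x1, x2, x3 ≥ 0.
The optimal mix uses every input. Binding constraints: oxygenate mass, energy, sulfur mass.
So heavy naphtha = 1.56825 barrels, MTBE = 0.819209 barrels, raffinate = 1.0191 barrels.
Hence cost = 106.63·1.56825 + 141.31·0.819209 + 108.47·1.0191 = $393.5267.

$393.53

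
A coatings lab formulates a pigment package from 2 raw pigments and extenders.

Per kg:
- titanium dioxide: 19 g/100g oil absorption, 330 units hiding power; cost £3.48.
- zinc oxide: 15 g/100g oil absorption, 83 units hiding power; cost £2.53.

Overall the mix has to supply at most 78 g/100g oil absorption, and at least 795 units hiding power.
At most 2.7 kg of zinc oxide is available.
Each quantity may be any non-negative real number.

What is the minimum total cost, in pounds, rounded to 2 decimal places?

Set it up as a linear program. Let x1 = kg of titanium dioxide, x2 = kg of zinc oxide.
Minimise 3.48x1 + 2.53x2 subject to:
  19x1 + 15x2 ≤ 78   (oil absorption)
  330x1 + 83x2 ≥ 795   (hiding power)
  x2 ≤ 2.7
  x1, x2 ≥ 0.
The minimum-cost mix takes nothing from zinc oxide — only titanium dioxide. There the hiding power constraint is tight.
Optimal quantities: titanium dioxide = 2.409 kg.
Hence cost = 3.48·2.409 = £8.3833.

£8.38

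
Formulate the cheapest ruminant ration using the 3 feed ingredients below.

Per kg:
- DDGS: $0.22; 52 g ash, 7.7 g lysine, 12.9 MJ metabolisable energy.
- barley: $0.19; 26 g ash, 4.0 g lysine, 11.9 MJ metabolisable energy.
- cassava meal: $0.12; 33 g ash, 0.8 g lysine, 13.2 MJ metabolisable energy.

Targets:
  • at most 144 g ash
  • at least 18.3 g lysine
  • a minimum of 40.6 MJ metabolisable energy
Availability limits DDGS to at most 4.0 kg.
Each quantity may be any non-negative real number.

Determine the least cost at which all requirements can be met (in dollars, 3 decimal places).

Let x1 = kg of DDGS, x2 = kg of barley, x3 = kg of cassava meal.
min 0.22x1 + 0.19x2 + 0.12x3 with:
  52x1 + 26x2 + 33x3 ≤ 144   (ash)
  7.7x1 + 4x2 + 0.8x3 ≥ 18.3   (lysine)
  12.9x1 + 11.9x2 + 13.2x3 ≥ 40.6   (metabolisable energy)
  x1 ≤ 4
  x1, x2, x3 ≥ 0.
The optimal mix uses every input. There the ash, lysine, metabolisable energy constraints are tight.
That vertex is x1 = 2.191, x2 = 0.2073, x3 = 0.7474.
Total cost: 0.22·2.191 + 0.19·0.2073 + 0.12·0.7474 = 0.61110.

$0.611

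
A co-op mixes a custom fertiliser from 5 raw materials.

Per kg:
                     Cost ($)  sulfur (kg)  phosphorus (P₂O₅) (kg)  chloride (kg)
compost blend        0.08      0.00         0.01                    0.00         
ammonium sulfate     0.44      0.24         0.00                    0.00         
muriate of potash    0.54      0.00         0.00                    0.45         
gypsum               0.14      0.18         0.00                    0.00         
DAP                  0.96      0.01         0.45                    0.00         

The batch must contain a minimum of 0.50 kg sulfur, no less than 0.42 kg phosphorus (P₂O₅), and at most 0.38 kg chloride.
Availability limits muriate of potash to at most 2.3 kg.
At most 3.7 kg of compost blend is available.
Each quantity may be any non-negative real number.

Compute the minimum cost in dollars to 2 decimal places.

$1.28

Let x1 = kg of compost blend, x2 = kg of ammonium sulfate, x3 = kg of muriate of potash, x4 = kg of gypsum, x5 = kg of DAP.
min 0.08x1 + 0.44x2 + 0.54x3 + 0.14x4 + 0.96x5 subject to:
  0.24x2 + 0.18x4 + 0.01x5 ≥ 0.5   (sulfur)
  0.01x1 + 0.45x5 ≥ 0.42   (phosphorus (P₂O₅))
  0.45x3 ≤ 0.38   (chloride)
  x3 ≤ 2.3
  x1 ≤ 3.7
  x1, x2, x3, x4, x5 ≥ 0.
At the optimum only gypsum, DAP are positive (compost blend, ammonium sulfate, muriate of potash = 0). The sulfur and phosphorus (P₂O₅) requirements are met with equality.
That vertex is x4 = 2.726, x5 = 0.9333.
Total cost: 0.14·2.726 + 0.96·0.9333 = 1.2776.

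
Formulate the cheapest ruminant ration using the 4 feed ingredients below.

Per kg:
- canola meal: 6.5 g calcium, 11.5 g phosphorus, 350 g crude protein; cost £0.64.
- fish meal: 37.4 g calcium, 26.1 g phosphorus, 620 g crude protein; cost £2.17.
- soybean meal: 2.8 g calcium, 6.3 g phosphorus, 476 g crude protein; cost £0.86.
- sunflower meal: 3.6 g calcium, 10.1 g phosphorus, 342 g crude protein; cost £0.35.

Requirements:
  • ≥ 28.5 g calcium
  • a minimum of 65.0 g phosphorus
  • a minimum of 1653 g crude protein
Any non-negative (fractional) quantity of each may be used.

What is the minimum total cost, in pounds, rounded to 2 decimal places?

Set it up as a linear program. Let x1 = kg of canola meal, x2 = kg of fish meal, x3 = kg of soybean meal, x4 = kg of sunflower meal.
min 0.64x1 + 2.17x2 + 0.86x3 + 0.35x4 subject to:
  6.5x1 + 37.4x2 + 2.8x3 + 3.6x4 ≥ 28.5   (calcium)
  11.5x1 + 26.1x2 + 6.3x3 + 10.1x4 ≥ 65   (phosphorus)
  350x1 + 620x2 + 476x3 + 342x4 ≥ 1653   (crude protein)
  x1, x2, x3, x4 ≥ 0.
The minimum-cost mix takes nothing from canola meal, soybean meal — only fish meal, sunflower meal. Binding constraints: calcium and phosphorus.
So fish meal = 0.1898 kg, sunflower meal = 5.945 kg.
Cost = 2.17·0.1898 + 0.35·5.945 = 2.4926.

£2.49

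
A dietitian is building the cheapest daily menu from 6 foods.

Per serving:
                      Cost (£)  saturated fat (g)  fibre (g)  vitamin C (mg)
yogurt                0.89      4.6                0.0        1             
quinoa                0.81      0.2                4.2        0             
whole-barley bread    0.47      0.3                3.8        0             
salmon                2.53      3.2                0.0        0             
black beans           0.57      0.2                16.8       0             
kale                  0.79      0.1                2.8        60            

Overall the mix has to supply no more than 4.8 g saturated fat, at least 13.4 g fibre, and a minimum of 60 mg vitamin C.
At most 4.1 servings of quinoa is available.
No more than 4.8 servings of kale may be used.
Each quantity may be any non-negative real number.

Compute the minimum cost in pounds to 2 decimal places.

Set it up as a linear program. Let x1 = servings of yogurt, x2 = servings of quinoa, x3 = servings of whole-barley bread, x4 = servings of salmon, x5 = servings of black beans, x6 = servings of kale.
Minimize 0.89x1 + 0.81x2 + 0.47x3 + 2.53x4 + 0.57x5 + 0.79x6 s.t.:
  4.6x1 + 0.2x2 + 0.3x3 + 3.2x4 + 0.2x5 + 0.1x6 ≤ 4.8   (saturated fat)
  4.2x2 + 3.8x3 + 16.8x5 + 2.8x6 ≥ 13.4   (fibre)
  1x1 + 60x6 ≥ 60   (vitamin C)
  x2 ≤ 4.1
  x6 ≤ 4.8
  x1, x2, x3, x4, x5, x6 ≥ 0.
The cheapest feasible vertex uses only black beans, kale; yogurt, quinoa, whole-barley bread, salmon are not used. The fibre and vitamin C requirements are met with equality.
Optimal quantities: black beans = 0.631 servings, kale = 1 serving.
Cost = 0.57·0.631 + 0.79·1 = 1.1497.

£1.15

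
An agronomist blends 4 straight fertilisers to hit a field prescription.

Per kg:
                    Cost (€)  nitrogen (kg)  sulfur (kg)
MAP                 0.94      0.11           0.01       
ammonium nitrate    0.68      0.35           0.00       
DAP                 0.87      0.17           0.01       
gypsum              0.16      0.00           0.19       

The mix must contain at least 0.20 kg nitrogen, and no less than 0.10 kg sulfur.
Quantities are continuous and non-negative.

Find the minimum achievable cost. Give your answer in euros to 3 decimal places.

Let x1 = kg of MAP, x2 = kg of ammonium nitrate, x3 = kg of DAP, x4 = kg of gypsum.
Minimize 0.94x1 + 0.68x2 + 0.87x3 + 0.16x4 with:
  0.11x1 + 0.35x2 + 0.17x3 ≥ 0.2   (nitrogen)
  0.01x1 + 0.01x3 + 0.19x4 ≥ 0.1   (sulfur)
  x1, x2, x3, x4 ≥ 0.
The minimum-cost mix takes nothing from MAP, DAP — only ammonium nitrate, gypsum. There the nitrogen and sulfur constraints are tight.
That vertex is x2 = 0.5714, x4 = 0.5263.
Total cost: 0.68·0.5714 + 0.16·0.5263 = 0.47276.

€0.473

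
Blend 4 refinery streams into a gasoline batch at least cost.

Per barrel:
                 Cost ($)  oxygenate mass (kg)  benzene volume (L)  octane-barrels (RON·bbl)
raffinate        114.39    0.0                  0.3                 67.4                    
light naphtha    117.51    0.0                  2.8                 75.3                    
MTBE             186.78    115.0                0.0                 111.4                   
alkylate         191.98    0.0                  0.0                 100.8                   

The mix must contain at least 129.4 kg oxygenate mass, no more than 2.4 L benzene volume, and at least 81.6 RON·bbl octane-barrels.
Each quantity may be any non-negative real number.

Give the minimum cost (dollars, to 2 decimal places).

Let x1 = barrels of raffinate, x2 = barrels of light naphtha, x3 = barrels of MTBE, x4 = barrels of alkylate.
min 114.39x1 + 117.51x2 + 186.78x3 + 191.98x4 subject to:
  115x3 ≥ 129.4   (oxygenate mass)
  0.3x1 + 2.8x2 ≤ 2.4   (benzene volume)
  67.4x1 + 75.3x2 + 111.4x3 + 100.8x4 ≥ 81.6   (octane-barrels)
  x1, x2, x3, x4 ≥ 0.
At the optimum only MTBE is positive (raffinate, light naphtha, alkylate = 0). Binding constraint: oxygenate mass.
So MTBE = 1.12522 barrels.
Objective = 186.78·1.12522 = 210.1686.

$210.17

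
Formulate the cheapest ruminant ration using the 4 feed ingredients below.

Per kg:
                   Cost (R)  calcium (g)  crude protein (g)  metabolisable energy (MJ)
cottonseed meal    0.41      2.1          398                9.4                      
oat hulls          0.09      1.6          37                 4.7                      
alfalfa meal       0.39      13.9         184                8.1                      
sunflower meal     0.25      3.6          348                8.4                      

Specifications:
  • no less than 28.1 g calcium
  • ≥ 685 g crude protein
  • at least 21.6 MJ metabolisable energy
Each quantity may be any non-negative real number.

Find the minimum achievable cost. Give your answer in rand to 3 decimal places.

Let x1 = kg of cottonseed meal, x2 = kg of oat hulls, x3 = kg of alfalfa meal, x4 = kg of sunflower meal.
min 0.41x1 + 0.09x2 + 0.39x3 + 0.25x4 subject to:
  2.1x1 + 1.6x2 + 13.9x3 + 3.6x4 ≥ 28.1   (calcium)
  398x1 + 37x2 + 184x3 + 348x4 ≥ 685   (crude protein)
  9.4x1 + 4.7x2 + 8.1x3 + 8.4x4 ≥ 21.6   (metabolisable energy)
  x1, x2, x3, x4 ≥ 0.
The cheapest feasible vertex uses only alfalfa meal, sunflower meal; cottonseed meal, oat hulls are not used. The calcium and crude protein requirements are met with equality.
That vertex is x3 = 1.752, x4 = 1.042.
Objective = 0.39·1.752 + 0.25·1.042 = 0.94378.

R0.944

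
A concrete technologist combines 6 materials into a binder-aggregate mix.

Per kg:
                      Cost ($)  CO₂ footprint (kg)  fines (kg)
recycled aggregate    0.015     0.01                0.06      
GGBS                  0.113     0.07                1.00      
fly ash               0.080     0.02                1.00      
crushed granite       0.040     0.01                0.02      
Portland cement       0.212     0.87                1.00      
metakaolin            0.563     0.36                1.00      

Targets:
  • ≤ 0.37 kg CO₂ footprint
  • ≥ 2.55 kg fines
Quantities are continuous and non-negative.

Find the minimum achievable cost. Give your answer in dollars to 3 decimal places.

Let x1 = kg of recycled aggregate, x2 = kg of GGBS, x3 = kg of fly ash, x4 = kg of crushed granite, x5 = kg of Portland cement, x6 = kg of metakaolin.
Minimise 0.015x1 + 0.113x2 + 0.08x3 + 0.04x4 + 0.212x5 + 0.563x6 subject to:
  0.01x1 + 0.07x2 + 0.02x3 + 0.01x4 + 0.87x5 + 0.36x6 ≤ 0.37   (CO₂ footprint)
  0.06x1 + 1x2 + 1x3 + 0.02x4 + 1x5 + 1x6 ≥ 2.55   (fines)
  x1, x2, x3, x4, x5, x6 ≥ 0.
At the optimum only fly ash is positive (recycled aggregate, GGBS, crushed granite, Portland cement, metakaolin = 0). The fines requirement is met with equality.
So fly ash = 2.55 kg.
Hence cost = 0.08·2.55 = $0.20400.

$0.204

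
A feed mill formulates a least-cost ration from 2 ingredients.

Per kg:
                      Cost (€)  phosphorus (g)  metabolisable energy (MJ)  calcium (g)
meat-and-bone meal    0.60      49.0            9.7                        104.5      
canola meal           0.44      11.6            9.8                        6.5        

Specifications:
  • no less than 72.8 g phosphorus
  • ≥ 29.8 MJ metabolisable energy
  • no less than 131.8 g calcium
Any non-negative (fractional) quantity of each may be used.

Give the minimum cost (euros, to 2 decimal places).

Let x1 = kg of meat-and-bone meal, x2 = kg of canola meal.
min 0.6x1 + 0.44x2 s.t.:
  49x1 + 11.6x2 ≥ 72.8   (phosphorus)
  9.7x1 + 9.8x2 ≥ 29.8   (metabolisable energy)
  104.5x1 + 6.5x2 ≥ 131.8   (calcium)
  x1, x2 ≥ 0.
Both inputs are positive at the optimum. Binding constraints: metabolisable energy and calcium.
Solving gives x1 = 1.142, x2 = 1.91.
Total cost: 0.6·1.142 + 0.44·1.91 = 1.5256.

€1.53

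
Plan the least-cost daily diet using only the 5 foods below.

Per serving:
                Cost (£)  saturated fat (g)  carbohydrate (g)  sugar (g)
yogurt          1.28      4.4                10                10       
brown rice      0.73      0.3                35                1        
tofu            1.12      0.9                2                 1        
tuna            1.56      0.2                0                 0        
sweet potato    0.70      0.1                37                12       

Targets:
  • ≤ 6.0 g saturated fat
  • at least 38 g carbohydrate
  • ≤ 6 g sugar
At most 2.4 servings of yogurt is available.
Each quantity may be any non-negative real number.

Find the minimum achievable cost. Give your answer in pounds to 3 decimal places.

£0.760

Treat it as an LP. Let x1 = servings of yogurt, x2 = servings of brown rice, x3 = servings of tofu, x4 = servings of tuna, x5 = servings of sweet potato.
Minimise 1.28x1 + 0.73x2 + 1.12x3 + 1.56x4 + 0.7x5 subject to:
  4.4x1 + 0.3x2 + 0.9x3 + 0.2x4 + 0.1x5 ≤ 6   (saturated fat)
  10x1 + 35x2 + 2x3 + 37x5 ≥ 38   (carbohydrate)
  10x1 + 1x2 + 1x3 + 12x5 ≤ 6   (sugar)
  x1 ≤ 2.4
  x1, x2, x3, x4, x5 ≥ 0.
The minimum-cost mix takes nothing from yogurt, tofu, tuna — only brown rice, sweet potato. Binding constraints: carbohydrate and sugar.
So brown rice = 0.611 servings, sweet potato = 0.4491 servings.
Total cost: 0.73·0.611 + 0.7·0.4491 = 0.76040.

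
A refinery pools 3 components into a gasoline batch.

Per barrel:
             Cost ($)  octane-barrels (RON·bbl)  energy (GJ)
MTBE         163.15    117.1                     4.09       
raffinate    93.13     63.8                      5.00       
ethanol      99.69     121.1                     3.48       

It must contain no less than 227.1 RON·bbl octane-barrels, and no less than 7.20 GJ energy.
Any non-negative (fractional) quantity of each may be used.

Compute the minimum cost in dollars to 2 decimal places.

$195.59

This is a linear program. Let x1 = barrels of MTBE, x2 = barrels of raffinate, x3 = barrels of ethanol.
Minimise 163.15x1 + 93.13x2 + 99.69x3 s.t.:
  117.1x1 + 63.8x2 + 121.1x3 ≥ 227.1   (octane-barrels)
  4.09x1 + 5x2 + 3.48x3 ≥ 7.2   (energy)
  x1, x2, x3 ≥ 0.
At the optimum only raffinate, ethanol are positive (MTBE = 0). There the octane-barrels and energy constraints are tight.
That vertex is x2 = 0.21282, x3 = 1.7632.
Hence cost = 93.13·0.21282 + 99.69·1.7632 = $195.5933.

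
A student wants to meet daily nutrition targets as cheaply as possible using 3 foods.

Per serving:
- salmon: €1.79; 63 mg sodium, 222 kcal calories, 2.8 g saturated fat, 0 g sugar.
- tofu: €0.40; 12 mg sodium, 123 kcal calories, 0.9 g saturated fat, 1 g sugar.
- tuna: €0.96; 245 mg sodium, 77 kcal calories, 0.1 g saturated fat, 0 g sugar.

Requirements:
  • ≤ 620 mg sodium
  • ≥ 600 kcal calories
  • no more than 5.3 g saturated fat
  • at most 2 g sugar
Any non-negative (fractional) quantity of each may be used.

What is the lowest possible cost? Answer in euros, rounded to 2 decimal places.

Set it up as a linear program. Let x1 = servings of salmon, x2 = servings of tofu, x3 = servings of tuna.
Minimize 1.79x1 + 0.4x2 + 0.96x3 subject to:
  63x1 + 12x2 + 245x3 ≤ 620   (sodium)
  222x1 + 123x2 + 77x3 ≥ 600   (calories)
  2.8x1 + 0.9x2 + 0.1x3 ≤ 5.3   (saturated fat)
  1x2 ≤ 2   (sugar)
  x1, x2, x3 ≥ 0.
All 3 inputs are positive at the optimum. Binding constraints: calories, saturated fat, sugar.
Solving gives x1 = 1.21, x2 = 2, x3 = 1.108.
Cost = 1.79·1.21 + 0.4·2 + 0.96·1.108 = 4.0296.

€4.03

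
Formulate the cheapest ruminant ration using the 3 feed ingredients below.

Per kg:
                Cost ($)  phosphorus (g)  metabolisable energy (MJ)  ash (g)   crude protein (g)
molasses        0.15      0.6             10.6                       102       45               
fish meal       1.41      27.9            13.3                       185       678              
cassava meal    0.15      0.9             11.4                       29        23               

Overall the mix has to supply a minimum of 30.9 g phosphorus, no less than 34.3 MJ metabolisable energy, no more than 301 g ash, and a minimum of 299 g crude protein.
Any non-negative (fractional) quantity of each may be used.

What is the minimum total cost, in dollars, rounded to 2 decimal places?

Let x1 = kg of molasses, x2 = kg of fish meal, x3 = kg of cassava meal.
Minimize 0.15x1 + 1.41x2 + 0.15x3 with:
  0.6x1 + 27.9x2 + 0.9x3 ≥ 30.9   (phosphorus)
  10.6x1 + 13.3x2 + 11.4x3 ≥ 34.3   (metabolisable energy)
  102x1 + 185x2 + 29x3 ≤ 301   (ash)
  45x1 + 678x2 + 23x3 ≥ 299   (crude protein)
  x1, x2, x3 ≥ 0.
The optimal basis is {fish meal, cassava meal}; molasses drops out. Binding constraints: phosphorus and metabolisable energy.
Optimal quantities: fish meal = 1.05 kg, cassava meal = 1.784 kg.
Objective = 1.41·1.05 + 0.15·1.784 = 1.7481.

$1.75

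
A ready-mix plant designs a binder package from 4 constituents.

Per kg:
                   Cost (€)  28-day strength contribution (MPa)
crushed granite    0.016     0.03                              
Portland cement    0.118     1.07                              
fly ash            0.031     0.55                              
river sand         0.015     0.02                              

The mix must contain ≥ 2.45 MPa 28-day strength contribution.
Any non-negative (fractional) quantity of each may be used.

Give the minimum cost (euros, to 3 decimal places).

€0.138

Let x1 = kg of crushed granite, x2 = kg of Portland cement, x3 = kg of fly ash, x4 = kg of river sand.
Minimise 0.016x1 + 0.118x2 + 0.031x3 + 0.015x4 s.t.:
  0.03x1 + 1.07x2 + 0.55x3 + 0.02x4 ≥ 2.45   (28-day strength contribution)
  x1, x2, x3, x4 ≥ 0.
At the optimum only fly ash is positive (crushed granite, Portland cement, river sand = 0). The 28-day strength contribution requirement is met with equality.
Optimal quantities: fly ash = 4.455 kg.
Total cost: 0.031·4.455 = 0.13811.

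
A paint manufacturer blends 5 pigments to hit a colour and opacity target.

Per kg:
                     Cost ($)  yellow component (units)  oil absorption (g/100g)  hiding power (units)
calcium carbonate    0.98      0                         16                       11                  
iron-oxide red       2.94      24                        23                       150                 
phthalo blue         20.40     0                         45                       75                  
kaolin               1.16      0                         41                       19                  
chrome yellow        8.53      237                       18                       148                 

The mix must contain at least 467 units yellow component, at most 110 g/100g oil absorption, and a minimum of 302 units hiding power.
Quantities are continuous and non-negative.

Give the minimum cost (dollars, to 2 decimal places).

$16.97

This is a linear program. Let x1 = kg of calcium carbonate, x2 = kg of iron-oxide red, x3 = kg of phthalo blue, x4 = kg of kaolin, x5 = kg of chrome yellow.
Minimize 0.98x1 + 2.94x2 + 20.4x3 + 1.16x4 + 8.53x5 s.t.:
  24x2 + 237x5 ≥ 467   (yellow component)
  16x1 + 23x2 + 45x3 + 41x4 + 18x5 ≤ 110   (oil absorption)
  11x1 + 150x2 + 75x3 + 19x4 + 148x5 ≥ 302   (hiding power)
  x1, x2, x3, x4, x5 ≥ 0.
The minimum-cost mix takes nothing from calcium carbonate, phthalo blue, kaolin — only iron-oxide red, chrome yellow. The yellow component and hiding power requirements are met with equality.
Solving gives x2 = 0.07682, x5 = 1.963.
Hence cost = 2.94·0.07682 + 8.53·1.963 = $16.9702.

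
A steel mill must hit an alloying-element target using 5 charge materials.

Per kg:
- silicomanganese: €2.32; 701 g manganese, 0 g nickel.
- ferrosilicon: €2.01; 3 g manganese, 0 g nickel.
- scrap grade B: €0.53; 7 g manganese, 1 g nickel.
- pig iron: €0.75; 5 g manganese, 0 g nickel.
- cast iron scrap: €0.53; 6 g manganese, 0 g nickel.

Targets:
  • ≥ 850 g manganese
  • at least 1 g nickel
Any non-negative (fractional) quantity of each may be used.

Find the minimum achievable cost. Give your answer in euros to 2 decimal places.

Treat it as an LP. Let x1 = kg of silicomanganese, x2 = kg of ferrosilicon, x3 = kg of scrap grade B, x4 = kg of pig iron, x5 = kg of cast iron scrap.
Minimize 2.32x1 + 2.01x2 + 0.53x3 + 0.75x4 + 0.53x5 s.t.:
  701x1 + 3x2 + 7x3 + 5x4 + 6x5 ≥ 850   (manganese)
  1x3 ≥ 1   (nickel)
  x1, x2, x3, x4, x5 ≥ 0.
The cheapest feasible vertex uses only silicomanganese, scrap grade B; ferrosilicon, pig iron, cast iron scrap are not used. Binding constraints: manganese and nickel.
Solving gives x1 = 1.203, x3 = 1.
Hence cost = 2.32·1.203 + 0.53·1 = €3.3210.

€3.32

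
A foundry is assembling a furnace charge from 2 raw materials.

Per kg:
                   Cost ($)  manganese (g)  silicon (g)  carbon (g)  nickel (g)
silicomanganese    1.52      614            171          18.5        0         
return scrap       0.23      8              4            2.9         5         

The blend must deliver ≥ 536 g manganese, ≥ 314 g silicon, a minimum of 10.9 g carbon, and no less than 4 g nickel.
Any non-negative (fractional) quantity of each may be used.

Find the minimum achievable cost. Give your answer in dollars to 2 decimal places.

Let x1 = kg of silicomanganese, x2 = kg of return scrap.
Minimise 1.52x1 + 0.23x2 subject to:
  614x1 + 8x2 ≥ 536   (manganese)
  171x1 + 4x2 ≥ 314   (silicon)
  18.5x1 + 2.9x2 ≥ 10.9   (carbon)
  5x2 ≥ 4   (nickel)
  x1, x2 ≥ 0.
Both inputs are positive at the optimum. There the silicon and nickel constraints are tight.
Solving gives x1 = 1.818, x2 = 0.8.
Hence cost = 1.52·1.818 + 0.23·0.8 = $2.9474.

$2.95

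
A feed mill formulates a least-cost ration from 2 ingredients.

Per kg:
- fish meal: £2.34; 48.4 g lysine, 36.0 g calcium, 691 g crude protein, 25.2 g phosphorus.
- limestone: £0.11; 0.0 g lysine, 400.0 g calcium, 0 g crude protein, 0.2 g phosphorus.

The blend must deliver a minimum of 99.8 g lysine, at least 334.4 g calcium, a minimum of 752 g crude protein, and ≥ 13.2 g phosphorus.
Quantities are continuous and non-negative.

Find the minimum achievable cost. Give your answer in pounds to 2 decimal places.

£4.90

This is a linear program. Let x1 = kg of fish meal, x2 = kg of limestone.
Minimize 2.34x1 + 0.11x2 subject to:
  48.4x1 ≥ 99.8   (lysine)
  36x1 + 400x2 ≥ 334.4   (calcium)
  691x1 ≥ 752   (crude protein)
  25.2x1 + 0.2x2 ≥ 13.2   (phosphorus)
  x1, x2 ≥ 0.
Both inputs are positive at the optimum. There the lysine and calcium constraints are tight.
That vertex is x1 = 2.062, x2 = 0.6504.
Hence cost = 2.34·2.062 + 0.11·0.6504 = £4.8966.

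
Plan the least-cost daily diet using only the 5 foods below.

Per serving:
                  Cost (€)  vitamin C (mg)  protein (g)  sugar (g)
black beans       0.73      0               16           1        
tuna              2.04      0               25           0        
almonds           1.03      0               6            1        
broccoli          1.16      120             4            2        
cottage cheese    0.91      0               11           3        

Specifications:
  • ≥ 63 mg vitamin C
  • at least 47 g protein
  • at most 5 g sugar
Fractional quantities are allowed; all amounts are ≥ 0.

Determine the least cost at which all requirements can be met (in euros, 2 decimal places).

€2.66

Let x1 = servings of black beans, x2 = servings of tuna, x3 = servings of almonds, x4 = servings of broccoli, x5 = servings of cottage cheese.
min 0.73x1 + 2.04x2 + 1.03x3 + 1.16x4 + 0.91x5 with:
  120x4 ≥ 63   (vitamin C)
  16x1 + 25x2 + 6x3 + 4x4 + 11x5 ≥ 47   (protein)
  1x1 + 1x3 + 2x4 + 3x5 ≤ 5   (sugar)
  x1, x2, x3, x4, x5 ≥ 0.
The cheapest feasible vertex uses only black beans, broccoli; tuna, almonds, cottage cheese are not used. There the vitamin C and protein constraints are tight.
Solving gives x1 = 2.806, x4 = 0.525.
Objective = 0.73·2.806 + 1.16·0.525 = 2.6574.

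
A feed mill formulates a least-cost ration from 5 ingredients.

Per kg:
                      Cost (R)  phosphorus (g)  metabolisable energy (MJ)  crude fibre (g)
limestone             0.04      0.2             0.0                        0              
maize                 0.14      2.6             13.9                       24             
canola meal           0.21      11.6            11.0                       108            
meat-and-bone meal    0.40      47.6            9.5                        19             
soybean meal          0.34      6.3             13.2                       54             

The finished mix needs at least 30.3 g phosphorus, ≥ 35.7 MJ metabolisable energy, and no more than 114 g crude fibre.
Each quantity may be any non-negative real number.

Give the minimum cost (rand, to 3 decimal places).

Let x1 = kg of limestone, x2 = kg of maize, x3 = kg of canola meal, x4 = kg of meat-and-bone meal, x5 = kg of soybean meal.
Minimise 0.04x1 + 0.14x2 + 0.21x3 + 0.4x4 + 0.34x5 with:
  0.2x1 + 2.6x2 + 11.6x3 + 47.6x4 + 6.3x5 ≥ 30.3   (phosphorus)
  13.9x2 + 11x3 + 9.5x4 + 13.2x5 ≥ 35.7   (metabolisable energy)
  24x2 + 108x3 + 19x4 + 54x5 ≤ 114   (crude fibre)
  x1, x2, x3, x4, x5 ≥ 0.
The minimum-cost mix takes nothing from limestone, canola meal, soybean meal — only maize, meat-and-bone meal. There the phosphorus and metabolisable energy constraints are tight.
So maize = 2.216 kg, meat-and-bone meal = 0.5155 kg.
Hence cost = 0.14·2.216 + 0.4·0.5155 = R0.51644.

R0.516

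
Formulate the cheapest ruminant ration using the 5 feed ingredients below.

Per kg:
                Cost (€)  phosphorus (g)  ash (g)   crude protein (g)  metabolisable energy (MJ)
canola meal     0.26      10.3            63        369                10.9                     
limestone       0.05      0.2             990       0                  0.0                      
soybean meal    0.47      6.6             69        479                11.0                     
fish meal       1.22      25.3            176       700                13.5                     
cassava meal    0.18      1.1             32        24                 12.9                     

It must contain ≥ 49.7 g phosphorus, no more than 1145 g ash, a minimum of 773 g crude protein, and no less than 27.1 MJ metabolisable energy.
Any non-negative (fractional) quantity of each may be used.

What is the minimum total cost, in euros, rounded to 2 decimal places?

€1.25

Set it up as a linear program. Let x1 = kg of canola meal, x2 = kg of limestone, x3 = kg of soybean meal, x4 = kg of fish meal, x5 = kg of cassava meal.
Minimize 0.26x1 + 0.05x2 + 0.47x3 + 1.22x4 + 0.18x5 with:
  10.3x1 + 0.2x2 + 6.6x3 + 25.3x4 + 1.1x5 ≥ 49.7   (phosphorus)
  63x1 + 990x2 + 69x3 + 176x4 + 32x5 ≤ 1145   (ash)
  369x1 + 479x3 + 700x4 + 24x5 ≥ 773   (crude protein)
  10.9x1 + 11x3 + 13.5x4 + 12.9x5 ≥ 27.1   (metabolisable energy)
  x1, x2, x3, x4, x5 ≥ 0.
At the optimum only canola meal is positive (limestone, soybean meal, fish meal, cassava meal = 0). Binding constraint: phosphorus.
So canola meal = 4.825 kg.
Total cost: 0.26·4.825 = 1.2545.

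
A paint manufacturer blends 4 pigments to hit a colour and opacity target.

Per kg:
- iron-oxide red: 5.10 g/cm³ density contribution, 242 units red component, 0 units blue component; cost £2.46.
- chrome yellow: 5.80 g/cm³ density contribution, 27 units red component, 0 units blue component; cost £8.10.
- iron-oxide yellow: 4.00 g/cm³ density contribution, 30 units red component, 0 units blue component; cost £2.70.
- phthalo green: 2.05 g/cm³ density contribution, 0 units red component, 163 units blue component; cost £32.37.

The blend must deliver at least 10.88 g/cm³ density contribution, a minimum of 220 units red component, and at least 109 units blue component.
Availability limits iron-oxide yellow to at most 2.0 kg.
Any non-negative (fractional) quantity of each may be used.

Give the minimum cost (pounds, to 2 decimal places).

Treat it as an LP. Let x1 = kg of iron-oxide red, x2 = kg of chrome yellow, x3 = kg of iron-oxide yellow, x4 = kg of phthalo green.
Minimize 2.46x1 + 8.1x2 + 2.7x3 + 32.37x4 s.t.:
  5.1x1 + 5.8x2 + 4x3 + 2.05x4 ≥ 10.88   (density contribution)
  242x1 + 27x2 + 30x3 ≥ 220   (red component)
  163x4 ≥ 109   (blue component)
  x3 ≤ 2
  x1, x2, x3, x4 ≥ 0.
The cheapest feasible vertex uses only iron-oxide red, phthalo green; chrome yellow, iron-oxide yellow are not used. There the density contribution and blue component constraints are tight.
So iron-oxide red = 1.865 kg, phthalo green = 0.6687 kg.
Hence cost = 2.46·1.865 + 32.37·0.6687 = £26.2337.

£26.23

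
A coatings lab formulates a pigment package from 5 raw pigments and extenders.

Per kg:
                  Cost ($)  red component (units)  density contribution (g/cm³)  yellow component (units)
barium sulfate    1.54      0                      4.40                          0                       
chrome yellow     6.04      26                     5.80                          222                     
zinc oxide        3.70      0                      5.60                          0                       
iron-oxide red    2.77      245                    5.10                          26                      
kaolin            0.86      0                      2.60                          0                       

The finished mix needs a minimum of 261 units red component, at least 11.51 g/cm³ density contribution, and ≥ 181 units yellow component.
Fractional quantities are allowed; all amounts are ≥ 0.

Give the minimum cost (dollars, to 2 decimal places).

This is a linear program. Let x1 = kg of barium sulfate, x2 = kg of chrome yellow, x3 = kg of zinc oxide, x4 = kg of iron-oxide red, x5 = kg of kaolin.
Minimise 1.54x1 + 6.04x2 + 3.7x3 + 2.77x4 + 0.86x5 with:
  26x2 + 245x4 ≥ 261   (red component)
  4.4x1 + 5.8x2 + 5.6x3 + 5.1x4 + 2.6x5 ≥ 11.51   (density contribution)
  222x2 + 26x4 ≥ 181   (yellow component)
  x1, x2, x3, x4, x5 ≥ 0.
The minimum-cost mix takes nothing from barium sulfate, zinc oxide — only chrome yellow, iron-oxide red, kaolin. There the red component, density contribution, yellow component constraints are tight.
Solving gives x2 = 0.6992, x4 = 0.9911, x5 = 0.923.
Objective = 6.04·0.6992 + 2.77·0.9911 + 0.86·0.923 = 7.7623.

$7.76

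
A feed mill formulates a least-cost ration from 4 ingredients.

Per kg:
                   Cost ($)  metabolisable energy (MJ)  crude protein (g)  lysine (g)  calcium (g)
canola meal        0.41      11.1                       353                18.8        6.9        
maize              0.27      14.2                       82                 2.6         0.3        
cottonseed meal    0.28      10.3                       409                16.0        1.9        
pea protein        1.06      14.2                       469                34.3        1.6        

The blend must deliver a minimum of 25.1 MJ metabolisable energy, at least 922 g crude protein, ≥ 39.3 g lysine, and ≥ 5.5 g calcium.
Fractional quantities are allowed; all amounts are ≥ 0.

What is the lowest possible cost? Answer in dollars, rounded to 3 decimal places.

Let x1 = kg of canola meal, x2 = kg of maize, x3 = kg of cottonseed meal, x4 = kg of pea protein.
Minimise 0.41x1 + 0.27x2 + 0.28x3 + 1.06x4 with:
  11.1x1 + 14.2x2 + 10.3x3 + 14.2x4 ≥ 25.1   (metabolisable energy)
  353x1 + 82x2 + 409x3 + 469x4 ≥ 922   (crude protein)
  18.8x1 + 2.6x2 + 16x3 + 34.3x4 ≥ 39.3   (lysine)
  6.9x1 + 0.3x2 + 1.9x3 + 1.6x4 ≥ 5.5   (calcium)
  x1, x2, x3, x4 ≥ 0.
The cheapest feasible vertex uses only canola meal, cottonseed meal; maize, pea protein are not used. There the lysine and calcium constraints are tight.
That vertex is x1 = 0.1785, x3 = 2.247.
Objective = 0.41·0.1785 + 0.28·2.247 = 0.70235.

$0.702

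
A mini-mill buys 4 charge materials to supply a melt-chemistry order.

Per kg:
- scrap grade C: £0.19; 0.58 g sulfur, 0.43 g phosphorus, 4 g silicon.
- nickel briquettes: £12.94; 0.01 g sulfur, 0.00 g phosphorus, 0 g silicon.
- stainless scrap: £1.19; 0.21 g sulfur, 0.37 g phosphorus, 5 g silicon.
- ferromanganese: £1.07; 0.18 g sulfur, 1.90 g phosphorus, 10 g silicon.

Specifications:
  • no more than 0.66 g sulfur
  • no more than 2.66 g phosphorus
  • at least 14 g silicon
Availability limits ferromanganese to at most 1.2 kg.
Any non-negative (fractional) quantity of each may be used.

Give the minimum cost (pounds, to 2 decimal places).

Set it up as a linear program. Let x1 = kg of scrap grade C, x2 = kg of nickel briquettes, x3 = kg of stainless scrap, x4 = kg of ferromanganese.
Minimise 0.19x1 + 12.94x2 + 1.19x3 + 1.07x4 subject to:
  0.58x1 + 0.01x2 + 0.21x3 + 0.18x4 ≤ 0.66   (sulfur)
  0.43x1 + 0.37x3 + 1.9x4 ≤ 2.66   (phosphorus)
  4x1 + 5x3 + 10x4 ≥ 14   (silicon)
  x4 ≤ 1.2
  x1, x2, x3, x4 ≥ 0.
The cheapest feasible vertex uses only scrap grade C, ferromanganese; nickel briquettes, stainless scrap are not used. The sulfur and silicon requirements are met with equality.
So scrap grade C = 0.8031 kg, ferromanganese = 1.079 kg.
Total cost: 0.19·0.8031 + 1.07·1.079 = 1.3071.

£1.31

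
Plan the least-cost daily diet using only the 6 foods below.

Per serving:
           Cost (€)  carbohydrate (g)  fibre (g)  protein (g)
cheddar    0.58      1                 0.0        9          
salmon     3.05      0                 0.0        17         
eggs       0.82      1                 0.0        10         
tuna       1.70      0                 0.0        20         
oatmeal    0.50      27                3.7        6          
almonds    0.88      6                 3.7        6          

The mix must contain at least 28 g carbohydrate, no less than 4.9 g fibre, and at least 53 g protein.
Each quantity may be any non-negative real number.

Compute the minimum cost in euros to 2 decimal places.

€3.57

Set it up as a linear program. Let x1 = servings of cheddar, x2 = servings of salmon, x3 = servings of eggs, x4 = servings of tuna, x5 = servings of oatmeal, x6 = servings of almonds.
Minimise 0.58x1 + 3.05x2 + 0.82x3 + 1.7x4 + 0.5x5 + 0.88x6 subject to:
  1x1 + 1x3 + 27x5 + 6x6 ≥ 28   (carbohydrate)
  3.7x5 + 3.7x6 ≥ 4.9   (fibre)
  9x1 + 17x2 + 10x3 + 20x4 + 6x5 + 6x6 ≥ 53   (protein)
  x1, x2, x3, x4, x5, x6 ≥ 0.
At the optimum only cheddar, oatmeal are positive (salmon, eggs, tuna, almonds = 0). Binding constraints: fibre and protein.
Solving gives x1 = 5.006, x5 = 1.324.
Objective = 0.58·5.006 + 0.5·1.324 = 3.5655.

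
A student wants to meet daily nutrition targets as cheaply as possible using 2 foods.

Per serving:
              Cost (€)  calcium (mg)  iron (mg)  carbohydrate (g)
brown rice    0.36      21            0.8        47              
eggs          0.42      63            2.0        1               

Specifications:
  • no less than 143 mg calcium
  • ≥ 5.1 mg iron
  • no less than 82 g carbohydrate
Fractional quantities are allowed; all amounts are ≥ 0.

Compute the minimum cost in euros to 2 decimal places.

€1.40

This is a linear program. Let x1 = servings of brown rice, x2 = servings of eggs.
Minimise 0.36x1 + 0.42x2 s.t.:
  21x1 + 63x2 ≥ 143   (calcium)
  0.8x1 + 2x2 ≥ 5.1   (iron)
  47x1 + 1x2 ≥ 82   (carbohydrate)
  x1, x2 ≥ 0.
Both inputs are positive at the optimum. Binding constraints: iron and carbohydrate.
That vertex is x1 = 1.705, x2 = 1.868.
Hence cost = 0.36·1.705 + 0.42·1.868 = €1.3984.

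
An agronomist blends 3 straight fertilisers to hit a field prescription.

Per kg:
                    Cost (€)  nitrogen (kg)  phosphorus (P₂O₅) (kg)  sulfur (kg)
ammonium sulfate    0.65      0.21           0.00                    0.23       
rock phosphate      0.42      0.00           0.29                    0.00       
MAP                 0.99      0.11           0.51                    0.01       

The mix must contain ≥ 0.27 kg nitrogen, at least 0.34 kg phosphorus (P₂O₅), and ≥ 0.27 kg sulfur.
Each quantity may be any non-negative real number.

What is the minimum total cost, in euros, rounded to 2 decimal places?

Treat it as an LP. Let x1 = kg of ammonium sulfate, x2 = kg of rock phosphate, x3 = kg of MAP.
Minimise 0.65x1 + 0.42x2 + 0.99x3 with:
  0.21x1 + 0.11x3 ≥ 0.27   (nitrogen)
  0.29x2 + 0.51x3 ≥ 0.34   (phosphorus (P₂O₅))
  0.23x1 + 0.01x3 ≥ 0.27   (sulfur)
  x1, x2, x3 ≥ 0.
All 3 inputs are positive at the optimum. There the nitrogen, phosphorus (P₂O₅), sulfur constraints are tight.
Optimal quantities: ammonium sulfate = 1.164 kg, rock phosphate = 0.7631 kg, MAP = 0.2328 kg.
Objective = 0.65·1.164 + 0.42·0.7631 + 0.99·0.2328 = 1.3076.

€1.31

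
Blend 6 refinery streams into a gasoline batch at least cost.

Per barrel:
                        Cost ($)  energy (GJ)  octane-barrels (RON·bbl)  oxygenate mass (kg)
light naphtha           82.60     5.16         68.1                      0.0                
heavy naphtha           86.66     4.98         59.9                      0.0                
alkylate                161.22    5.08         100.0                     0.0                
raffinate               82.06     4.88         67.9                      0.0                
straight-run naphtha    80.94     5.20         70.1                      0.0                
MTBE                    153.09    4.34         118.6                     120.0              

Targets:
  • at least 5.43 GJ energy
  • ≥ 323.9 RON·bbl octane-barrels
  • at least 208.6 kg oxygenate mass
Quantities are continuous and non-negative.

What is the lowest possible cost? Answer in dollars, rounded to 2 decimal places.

Treat it as an LP. Let x1 = barrels of light naphtha, x2 = barrels of heavy naphtha, x3 = barrels of alkylate, x4 = barrels of raffinate, x5 = barrels of straight-run naphtha, x6 = barrels of MTBE.
Minimise 82.6x1 + 86.66x2 + 161.22x3 + 82.06x4 + 80.94x5 + 153.09x6 with:
  5.16x1 + 4.98x2 + 5.08x3 + 4.88x4 + 5.2x5 + 4.34x6 ≥ 5.43   (energy)
  68.1x1 + 59.9x2 + 100x3 + 67.9x4 + 70.1x5 + 118.6x6 ≥ 323.9   (octane-barrels)
  120x6 ≥ 208.6   (oxygenate mass)
  x1, x2, x3, x4, x5, x6 ≥ 0.
The cheapest feasible vertex uses only straight-run naphtha, MTBE; light naphtha, heavy naphtha, alkylate, raffinate are not used. There the octane-barrels and oxygenate mass constraints are tight.
So straight-run naphtha = 1.6795 barrels, MTBE = 1.7383 barrels.
Total cost: 80.94·1.6795 + 153.09·1.7383 = 402.0551.

$402.06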